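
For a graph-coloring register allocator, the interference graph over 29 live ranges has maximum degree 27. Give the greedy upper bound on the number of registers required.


Greedy coloring never needs more than (max_degree + 1) colors: when coloring a vertex, at most max_degree neighbors are already colored.
Upper bound = 27 + 1 = 28

28


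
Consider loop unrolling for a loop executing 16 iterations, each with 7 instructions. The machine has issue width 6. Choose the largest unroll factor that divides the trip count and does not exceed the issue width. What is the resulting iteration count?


Largest divisor of 16 <= 6 is 4
New iterations = 16 / 4 = 4

4


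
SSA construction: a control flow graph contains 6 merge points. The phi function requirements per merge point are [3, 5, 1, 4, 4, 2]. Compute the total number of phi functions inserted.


Total phi functions = sum of phi functions at each join node
= 3 + 5 + 1 + 4 + 4 + 2 = 19

19


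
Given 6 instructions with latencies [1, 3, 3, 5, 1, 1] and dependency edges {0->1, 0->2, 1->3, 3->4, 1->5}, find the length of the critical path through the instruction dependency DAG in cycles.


Compute longest path through dependency graph: dist(Ik) = max over predecessors of dist + latency(Ik).
dist(I0) = latency 1 = 1
dist(I1) = dist(I0) + 3 = 1 + 3 = 4
dist(I2) = dist(I0) + 3 = 1 + 3 = 4
dist(I3) = dist(I1) + 5 = 4 + 5 = 9
dist(I4) = dist(I3) + 1 = 9 + 1 = 10
dist(I5) = dist(I1) + 1 = 4 + 1 = 5
Critical path = max dist = 10

10


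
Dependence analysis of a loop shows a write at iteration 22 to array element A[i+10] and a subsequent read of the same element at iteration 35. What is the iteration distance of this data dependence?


Distance = read iteration - write iteration
= 35 - 22 = 13

13


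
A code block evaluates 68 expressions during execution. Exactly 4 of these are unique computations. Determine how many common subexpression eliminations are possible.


CSE count = total expressions - unique expressions
= 68 - 4 = 64

64


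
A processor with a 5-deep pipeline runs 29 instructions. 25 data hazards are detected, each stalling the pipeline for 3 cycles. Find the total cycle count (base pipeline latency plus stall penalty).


Base cycles = 5 + 29 - 1 = 33
Total stalls = 25 * 3 = 75
Total = 33 + 75 = 108

108


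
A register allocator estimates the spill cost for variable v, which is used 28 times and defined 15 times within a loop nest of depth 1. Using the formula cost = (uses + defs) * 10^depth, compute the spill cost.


uses + defs = 28 + 15 = 43
10^1 = 10
Spill cost = 43 * 10 = 430

430


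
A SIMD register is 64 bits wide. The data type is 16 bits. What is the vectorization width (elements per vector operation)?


Width = SIMD bits / data type bits
= 64 / 16 = 4

4


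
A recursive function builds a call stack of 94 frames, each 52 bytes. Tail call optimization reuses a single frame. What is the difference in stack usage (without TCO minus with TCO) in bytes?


Without TCO: 94 * 52 = 4888 bytes
With TCO: reuse 1 frame = 52 bytes
Savings = 4888 - 52 = 4836

4836


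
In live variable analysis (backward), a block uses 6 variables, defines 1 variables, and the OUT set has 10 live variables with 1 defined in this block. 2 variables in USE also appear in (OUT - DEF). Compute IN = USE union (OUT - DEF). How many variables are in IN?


OUT - DEF: 10 - 1 = 9
|IN| = |USE| + |OUT - DEF| - |USE ∩ (OUT - DEF)| = 6 + 9 - 2 = 13

13


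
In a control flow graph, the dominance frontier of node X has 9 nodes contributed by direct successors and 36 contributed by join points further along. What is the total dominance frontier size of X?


DF(X) = direct successor contributions + join point contributions
= 9 + 36 = 45

45


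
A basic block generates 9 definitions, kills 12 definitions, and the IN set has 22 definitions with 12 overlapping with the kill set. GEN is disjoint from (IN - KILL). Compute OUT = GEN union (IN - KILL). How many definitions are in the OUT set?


IN - KILL: 22 - 12 = 10 surviving definitions
OUT = GEN + surviving = 9 + 10 = 19

19


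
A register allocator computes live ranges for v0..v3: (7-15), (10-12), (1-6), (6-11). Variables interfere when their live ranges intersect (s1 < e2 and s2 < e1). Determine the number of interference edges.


Check all pairs for overlapping intervals.
Two intervals (s1,e1) and (s2,e2) overlap if s1 < e2 and s2 < e1.
v0 (7-15) vs v1..v3: overlaps v1, v3 -> 2
v1 (10-12) vs v2..v3: overlaps v3 -> 1
v2 (1-6) vs v3: overlaps none -> 0
Total overlapping pairs = 2 + 1 + 0 = 3

3


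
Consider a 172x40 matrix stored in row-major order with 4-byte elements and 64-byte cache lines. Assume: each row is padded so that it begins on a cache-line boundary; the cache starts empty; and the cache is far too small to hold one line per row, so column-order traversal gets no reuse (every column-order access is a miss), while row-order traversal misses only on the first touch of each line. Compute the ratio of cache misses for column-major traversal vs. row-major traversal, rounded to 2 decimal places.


Each row occupies 40 * 4 = 160 bytes and starts on a line boundary, so it spans ceil(160 / 64) = 3 cache lines.
Row-major traversal misses (one per line touched): 172 * ceil(40 * 4 / 64) = 516
Column-major traversal misses (no reuse, every access misses): 172 * 40 = 6880
Ratio = 6880 / 516 = 13.33

13.33


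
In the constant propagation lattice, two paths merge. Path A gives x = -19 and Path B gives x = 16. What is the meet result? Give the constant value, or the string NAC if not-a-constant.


Meet operation: if both paths give the same constant, result is that constant; if they differ, result is NAC (not-a-constant).
Path A: -19, Path B: 16 -> differ
Result: not-a-constant -> NAC

NAC


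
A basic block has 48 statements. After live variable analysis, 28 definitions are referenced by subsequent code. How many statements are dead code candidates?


Dead code = total statements - live definitions
= 48 - 28 = 20

20


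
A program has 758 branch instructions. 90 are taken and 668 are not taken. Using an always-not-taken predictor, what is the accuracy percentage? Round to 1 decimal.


Predictor: always-not-taken
Correct predictions = 668
Accuracy = 668 / 758 * 100 = 88.1%

88.1


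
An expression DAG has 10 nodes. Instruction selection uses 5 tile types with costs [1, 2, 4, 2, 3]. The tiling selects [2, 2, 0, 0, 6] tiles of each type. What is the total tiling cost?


Total cost = sum(count_i * cost_i)
= 2*1 + 2*2 + 0*4 + 0*2 + 6*3
= 24

24


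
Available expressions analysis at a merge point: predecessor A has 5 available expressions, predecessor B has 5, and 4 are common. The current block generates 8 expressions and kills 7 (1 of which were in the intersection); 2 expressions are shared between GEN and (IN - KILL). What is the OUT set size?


IN = intersection of predecessors = 4
IN - KILL = 4 - 1 = 3
|OUT| = |GEN| + |IN - KILL| - |GEN ∩ (IN - KILL)| = 8 + 3 - 2 = 9

9


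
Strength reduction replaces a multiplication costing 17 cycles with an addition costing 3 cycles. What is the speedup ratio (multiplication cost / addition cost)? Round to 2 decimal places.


Ratio = mult_cost / add_cost = 17 / 3 = 5.67

5.67


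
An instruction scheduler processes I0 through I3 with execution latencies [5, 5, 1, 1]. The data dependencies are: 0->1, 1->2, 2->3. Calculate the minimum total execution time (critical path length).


Compute longest path through dependency graph: dist(Ik) = max over predecessors of dist + latency(Ik).
dist(I0) = latency 5 = 5
dist(I1) = dist(I0) + 5 = 5 + 5 = 10
dist(I2) = dist(I1) + 1 = 10 + 1 = 11
dist(I3) = dist(I2) + 1 = 11 + 1 = 12
Critical path = max dist = 12

12


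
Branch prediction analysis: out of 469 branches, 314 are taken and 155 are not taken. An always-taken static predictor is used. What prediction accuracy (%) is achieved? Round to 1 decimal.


Predictor: always-taken
Correct predictions = 314
Accuracy = 314 / 469 * 100 = 67.0%

67.0


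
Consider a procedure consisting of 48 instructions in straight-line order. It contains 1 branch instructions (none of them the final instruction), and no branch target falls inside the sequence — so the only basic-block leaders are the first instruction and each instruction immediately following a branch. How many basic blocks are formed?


With no in-sequence branch targets, the leaders are the first instruction plus the instruction after each branch.
Number of basic blocks = branches + 1
= 1 + 1 = 2

2


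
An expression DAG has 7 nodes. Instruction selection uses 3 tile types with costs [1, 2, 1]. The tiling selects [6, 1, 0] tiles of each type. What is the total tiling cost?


Total cost = sum(count_i * cost_i)
= 6*1 + 1*2 + 0*1
= 8

8


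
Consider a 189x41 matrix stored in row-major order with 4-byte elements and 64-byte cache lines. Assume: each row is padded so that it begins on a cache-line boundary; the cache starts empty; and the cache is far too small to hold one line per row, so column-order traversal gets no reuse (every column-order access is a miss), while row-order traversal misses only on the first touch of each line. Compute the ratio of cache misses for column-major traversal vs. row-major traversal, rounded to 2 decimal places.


Each row occupies 41 * 4 = 164 bytes and starts on a line boundary, so it spans ceil(164 / 64) = 3 cache lines.
Row-major traversal misses (one per line touched): 189 * ceil(41 * 4 / 64) = 567
Column-major traversal misses (no reuse, every access misses): 189 * 41 = 7749
Ratio = 7749 / 567 = 13.67

13.67


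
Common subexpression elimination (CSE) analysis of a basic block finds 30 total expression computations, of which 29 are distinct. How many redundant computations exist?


CSE count = total expressions - unique expressions
= 30 - 29 = 1

1


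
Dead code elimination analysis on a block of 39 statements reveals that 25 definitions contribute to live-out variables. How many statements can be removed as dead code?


Dead code = total statements - live definitions
= 39 - 25 = 14

14


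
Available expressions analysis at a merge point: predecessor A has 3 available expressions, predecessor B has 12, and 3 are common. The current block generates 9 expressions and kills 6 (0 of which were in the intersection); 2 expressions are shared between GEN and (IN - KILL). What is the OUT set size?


IN = intersection of predecessors = 3
IN - KILL = 3 - 0 = 3
|OUT| = |GEN| + |IN - KILL| - |GEN ∩ (IN - KILL)| = 9 + 3 - 2 = 10

10


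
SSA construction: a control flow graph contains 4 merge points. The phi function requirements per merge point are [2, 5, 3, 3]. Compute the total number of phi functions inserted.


Total phi functions = sum of phi functions at each join node
= 2 + 5 + 3 + 3 = 13

13


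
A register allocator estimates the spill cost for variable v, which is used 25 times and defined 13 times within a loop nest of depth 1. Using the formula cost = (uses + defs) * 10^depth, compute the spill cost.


uses + defs = 25 + 13 = 38
10^1 = 10
Spill cost = 38 * 10 = 380

380


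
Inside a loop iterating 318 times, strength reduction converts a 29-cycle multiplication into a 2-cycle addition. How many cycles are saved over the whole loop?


Per-iteration saving = 29 - 2 = 27
Total saved = 318 * 27 = 8586

8586


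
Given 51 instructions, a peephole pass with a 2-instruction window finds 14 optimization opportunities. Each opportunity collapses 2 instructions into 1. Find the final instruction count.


Each match removes 1 instructions.
Total removed = 14 * 1 = 14
Remaining = 51 - 14 = 37

37


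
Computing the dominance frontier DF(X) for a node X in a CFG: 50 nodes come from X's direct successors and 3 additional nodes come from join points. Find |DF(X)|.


DF(X) = direct successor contributions + join point contributions
= 50 + 3 = 53

53


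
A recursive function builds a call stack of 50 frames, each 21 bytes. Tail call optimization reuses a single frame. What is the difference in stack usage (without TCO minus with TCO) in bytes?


Without TCO: 50 * 21 = 1050 bytes
With TCO: reuse 1 frame = 21 bytes
Savings = 1050 - 21 = 1029

1029


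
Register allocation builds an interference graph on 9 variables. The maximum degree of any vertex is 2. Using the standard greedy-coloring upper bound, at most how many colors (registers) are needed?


Greedy coloring never needs more than (max_degree + 1) colors: when coloring a vertex, at most max_degree neighbors are already colored.
Upper bound = 2 + 1 = 3

3


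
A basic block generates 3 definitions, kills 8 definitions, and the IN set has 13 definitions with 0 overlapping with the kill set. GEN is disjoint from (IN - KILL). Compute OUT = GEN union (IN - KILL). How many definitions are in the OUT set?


IN - KILL: 13 - 0 = 13 surviving definitions
OUT = GEN + surviving = 3 + 13 = 16

16


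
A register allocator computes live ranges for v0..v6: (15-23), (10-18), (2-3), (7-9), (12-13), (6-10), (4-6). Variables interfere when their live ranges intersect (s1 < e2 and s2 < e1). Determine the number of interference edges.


Check all pairs for overlapping intervals.
Two intervals (s1,e1) and (s2,e2) overlap if s1 < e2 and s2 < e1.
v0 (15-23) vs v1..v6: overlaps v1 -> 1
v1 (10-18) vs v2..v6: overlaps v4 -> 1
v2 (2-3) vs v3..v6: overlaps none -> 0
v3 (7-9) vs v4..v6: overlaps v5 -> 1
v4 (12-13) vs v5..v6: overlaps none -> 0
v5 (6-10) vs v6: overlaps none -> 0
Total overlapping pairs = 1 + 1 + 0 + 1 + 0 + 0 = 3

3


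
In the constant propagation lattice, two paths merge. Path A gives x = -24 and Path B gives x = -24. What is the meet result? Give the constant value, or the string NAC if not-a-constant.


Meet operation: if both paths give the same constant, result is that constant; if they differ, result is NAC (not-a-constant).
Path A: -24, Path B: -24 -> equal
Result: constant -> -24

-24


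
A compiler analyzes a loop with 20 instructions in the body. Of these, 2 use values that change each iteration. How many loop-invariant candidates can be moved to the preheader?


Invariant candidates = total - loop-dependent
= 20 - 2 = 18

18


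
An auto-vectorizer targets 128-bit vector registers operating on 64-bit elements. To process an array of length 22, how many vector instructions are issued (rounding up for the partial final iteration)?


Width = 128 / 64 = 2 elements per vector op
Iterations = ceil(22 / 2) = 11

11


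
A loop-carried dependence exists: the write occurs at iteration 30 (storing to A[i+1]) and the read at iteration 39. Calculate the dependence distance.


Distance = read iteration - write iteration
= 39 - 30 = 9

9


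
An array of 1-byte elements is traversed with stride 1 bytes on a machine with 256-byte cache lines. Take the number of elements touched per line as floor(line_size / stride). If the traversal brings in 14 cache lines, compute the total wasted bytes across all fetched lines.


Elements per line = floor(256 / 1) = 256
Bytes used per line = 256 * 1 = 256
Wasted per line = 256 - 256 = 0
Total wasted = 0 * 14 = 0

0


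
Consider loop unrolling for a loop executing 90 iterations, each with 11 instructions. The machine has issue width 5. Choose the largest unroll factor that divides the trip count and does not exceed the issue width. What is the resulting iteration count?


Largest divisor of 90 <= 5 is 5
New iterations = 90 / 5 = 18

18


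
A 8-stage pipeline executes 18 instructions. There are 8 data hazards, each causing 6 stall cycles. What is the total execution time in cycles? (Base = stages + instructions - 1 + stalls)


Base cycles = 8 + 18 - 1 = 25
Total stalls = 8 * 6 = 48
Total = 25 + 48 = 73

73


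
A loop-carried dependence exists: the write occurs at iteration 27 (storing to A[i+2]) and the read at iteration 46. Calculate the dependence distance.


Distance = read iteration - write iteration
= 46 - 27 = 19

19


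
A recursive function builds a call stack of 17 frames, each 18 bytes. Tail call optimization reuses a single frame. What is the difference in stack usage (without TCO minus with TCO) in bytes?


Without TCO: 17 * 18 = 306 bytes
With TCO: reuse 1 frame = 18 bytes
Savings = 306 - 18 = 288

288


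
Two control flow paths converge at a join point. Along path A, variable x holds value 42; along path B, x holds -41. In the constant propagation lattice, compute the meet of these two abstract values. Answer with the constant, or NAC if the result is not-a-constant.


Meet operation: if both paths give the same constant, result is that constant; if they differ, result is NAC (not-a-constant).
Path A: 42, Path B: -41 -> differ
Result: not-a-constant -> NAC

NAC


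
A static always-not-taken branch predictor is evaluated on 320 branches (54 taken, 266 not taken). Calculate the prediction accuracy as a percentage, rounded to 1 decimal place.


Predictor: always-not-taken
Correct predictions = 266
Accuracy = 266 / 320 * 100 = 83.1%

83.1


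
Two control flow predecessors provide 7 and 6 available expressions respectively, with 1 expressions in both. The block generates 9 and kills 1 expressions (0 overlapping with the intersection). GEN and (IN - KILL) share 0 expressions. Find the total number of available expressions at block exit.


IN = intersection of predecessors = 1
IN - KILL = 1 - 0 = 1
|OUT| = |GEN| + |IN - KILL| - |GEN ∩ (IN - KILL)| = 9 + 1 - 0 = 10

10


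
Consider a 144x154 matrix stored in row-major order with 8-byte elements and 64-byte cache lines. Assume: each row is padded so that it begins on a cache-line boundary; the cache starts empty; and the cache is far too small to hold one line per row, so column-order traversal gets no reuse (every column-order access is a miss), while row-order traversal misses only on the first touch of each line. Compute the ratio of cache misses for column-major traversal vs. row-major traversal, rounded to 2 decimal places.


Each row occupies 154 * 8 = 1232 bytes and starts on a line boundary, so it spans ceil(1232 / 64) = 20 cache lines.
Row-major traversal misses (one per line touched): 144 * ceil(154 * 8 / 64) = 2880
Column-major traversal misses (no reuse, every access misses): 144 * 154 = 22176
Ratio = 22176 / 2880 = 7.7

7.7


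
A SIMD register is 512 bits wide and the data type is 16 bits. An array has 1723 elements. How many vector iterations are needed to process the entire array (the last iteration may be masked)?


Width = 512 / 16 = 32 elements per vector op
Iterations = ceil(1723 / 32) = 54

54


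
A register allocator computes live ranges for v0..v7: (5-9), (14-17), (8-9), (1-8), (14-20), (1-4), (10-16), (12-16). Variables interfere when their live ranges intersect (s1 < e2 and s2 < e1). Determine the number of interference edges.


Check all pairs for overlapping intervals.
Two intervals (s1,e1) and (s2,e2) overlap if s1 < e2 and s2 < e1.
v0 (5-9) vs v1..v7: overlaps v2, v3 -> 2
v1 (14-17) vs v2..v7: overlaps v4, v6, v7 -> 3
v2 (8-9) vs v3..v7: overlaps none -> 0
v3 (1-8) vs v4..v7: overlaps v5 -> 1
v4 (14-20) vs v5..v7: overlaps v6, v7 -> 2
v5 (1-4) vs v6..v7: overlaps none -> 0
v6 (10-16) vs v7: overlaps v7 -> 1
Total overlapping pairs = 2 + 3 + 0 + 1 + 2 + 0 + 1 = 9

9


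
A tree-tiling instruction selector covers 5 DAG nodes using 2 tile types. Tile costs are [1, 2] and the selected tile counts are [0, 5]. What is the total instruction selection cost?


Total cost = sum(count_i * cost_i)
= 0*1 + 5*2
= 10

10


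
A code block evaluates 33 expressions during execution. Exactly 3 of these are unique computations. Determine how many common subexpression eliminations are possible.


CSE count = total expressions - unique expressions
= 33 - 3 = 30

30


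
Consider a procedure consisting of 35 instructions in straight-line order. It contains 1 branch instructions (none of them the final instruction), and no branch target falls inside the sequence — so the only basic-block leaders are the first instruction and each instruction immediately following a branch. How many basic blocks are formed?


With no in-sequence branch targets, the leaders are the first instruction plus the instruction after each branch.
Number of basic blocks = branches + 1
= 1 + 1 = 2

2


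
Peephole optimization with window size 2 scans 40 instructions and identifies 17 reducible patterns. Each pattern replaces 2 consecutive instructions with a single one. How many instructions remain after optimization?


Each match removes 1 instructions.
Total removed = 17 * 1 = 17
Remaining = 40 - 17 = 23

23


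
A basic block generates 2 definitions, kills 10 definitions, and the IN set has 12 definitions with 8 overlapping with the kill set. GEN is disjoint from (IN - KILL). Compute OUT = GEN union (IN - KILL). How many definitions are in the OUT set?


IN - KILL: 12 - 8 = 4 surviving definitions
OUT = GEN + surviving = 2 + 4 = 6

6


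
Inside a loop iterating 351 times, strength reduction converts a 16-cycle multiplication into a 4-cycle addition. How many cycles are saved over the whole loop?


Per-iteration saving = 16 - 4 = 12
Total saved = 351 * 12 = 4212

4212


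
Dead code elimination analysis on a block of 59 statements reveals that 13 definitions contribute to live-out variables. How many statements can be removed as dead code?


Dead code = total statements - live definitions
= 59 - 13 = 46

46


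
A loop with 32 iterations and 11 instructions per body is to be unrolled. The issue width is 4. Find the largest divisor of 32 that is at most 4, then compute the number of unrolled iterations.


Largest divisor of 32 <= 4 is 4
New iterations = 32 / 4 = 8

8


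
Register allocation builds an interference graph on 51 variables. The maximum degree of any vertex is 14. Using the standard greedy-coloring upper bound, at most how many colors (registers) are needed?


Greedy coloring never needs more than (max_degree + 1) colors: when coloring a vertex, at most max_degree neighbors are already colored.
Upper bound = 14 + 1 = 15

15


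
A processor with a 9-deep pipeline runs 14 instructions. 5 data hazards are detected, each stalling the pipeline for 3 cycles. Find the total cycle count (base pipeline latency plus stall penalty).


Base cycles = 9 + 14 - 1 = 22
Total stalls = 5 * 3 = 15
Total = 22 + 15 = 37

37


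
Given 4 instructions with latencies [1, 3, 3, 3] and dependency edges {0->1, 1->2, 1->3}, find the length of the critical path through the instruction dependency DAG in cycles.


Compute longest path through dependency graph: dist(Ik) = max over predecessors of dist + latency(Ik).
dist(I0) = latency 1 = 1
dist(I1) = dist(I0) + 3 = 1 + 3 = 4
dist(I2) = dist(I1) + 3 = 4 + 3 = 7
dist(I3) = dist(I1) + 3 = 4 + 3 = 7
Critical path = max dist = 7

7


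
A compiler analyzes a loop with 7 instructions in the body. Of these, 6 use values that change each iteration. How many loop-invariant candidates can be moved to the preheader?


Invariant candidates = total - loop-dependent
= 7 - 6 = 1

1


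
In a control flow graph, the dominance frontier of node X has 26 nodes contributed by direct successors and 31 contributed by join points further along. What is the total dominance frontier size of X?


DF(X) = direct successor contributions + join point contributions
= 26 + 31 = 57

57


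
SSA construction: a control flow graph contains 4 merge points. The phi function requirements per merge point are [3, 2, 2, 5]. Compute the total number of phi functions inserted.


Total phi functions = sum of phi functions at each join node
= 3 + 2 + 2 + 5 = 12

12


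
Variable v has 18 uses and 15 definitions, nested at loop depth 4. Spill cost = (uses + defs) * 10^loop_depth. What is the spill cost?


uses + defs = 18 + 15 = 33
10^4 = 10000
Spill cost = 33 * 10000 = 330000

330000


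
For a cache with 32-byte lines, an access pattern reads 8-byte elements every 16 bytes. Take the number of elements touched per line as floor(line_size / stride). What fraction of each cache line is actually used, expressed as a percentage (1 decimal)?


Elements per cache line = floor(32 / 16) = 2
Bytes used = 2 * 8 = 16
Utilization = 16 / 32 * 100 = 50.0%

50.0


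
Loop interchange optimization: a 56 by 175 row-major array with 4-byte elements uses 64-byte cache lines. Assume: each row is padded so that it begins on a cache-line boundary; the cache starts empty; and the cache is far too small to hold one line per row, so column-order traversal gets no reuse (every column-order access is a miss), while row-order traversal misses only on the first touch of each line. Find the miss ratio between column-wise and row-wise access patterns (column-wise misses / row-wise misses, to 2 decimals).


Each row occupies 175 * 4 = 700 bytes and starts on a line boundary, so it spans ceil(700 / 64) = 11 cache lines.
Row-major traversal misses (one per line touched): 56 * ceil(175 * 4 / 64) = 616
Column-major traversal misses (no reuse, every access misses): 56 * 175 = 9800
Ratio = 9800 / 616 = 15.91

15.91


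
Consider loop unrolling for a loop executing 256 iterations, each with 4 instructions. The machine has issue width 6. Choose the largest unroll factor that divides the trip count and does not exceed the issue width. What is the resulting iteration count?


Largest divisor of 256 <= 6 is 4
New iterations = 256 / 4 = 64

64


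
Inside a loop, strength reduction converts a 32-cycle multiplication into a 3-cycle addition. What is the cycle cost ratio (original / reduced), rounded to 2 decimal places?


Ratio = mult_cost / add_cost = 32 / 3 = 10.67

10.67


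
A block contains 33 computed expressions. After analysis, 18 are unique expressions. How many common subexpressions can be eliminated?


CSE count = total expressions - unique expressions
= 33 - 18 = 15

15


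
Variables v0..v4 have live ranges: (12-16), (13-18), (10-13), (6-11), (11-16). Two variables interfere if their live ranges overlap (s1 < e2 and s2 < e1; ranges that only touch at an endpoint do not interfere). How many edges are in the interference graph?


Check all pairs for overlapping intervals.
Two intervals (s1,e1) and (s2,e2) overlap if s1 < e2 and s2 < e1.
v0 (12-16) vs v1..v4: overlaps v1, v2, v4 -> 3
v1 (13-18) vs v2..v4: overlaps v4 -> 1
v2 (10-13) vs v3..v4: overlaps v3, v4 -> 2
v3 (6-11) vs v4: overlaps none -> 0
Total overlapping pairs = 3 + 1 + 2 + 0 = 6

6


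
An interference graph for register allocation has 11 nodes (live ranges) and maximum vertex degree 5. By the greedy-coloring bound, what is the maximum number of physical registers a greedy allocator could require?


Greedy coloring never needs more than (max_degree + 1) colors: when coloring a vertex, at most max_degree neighbors are already colored.
Upper bound = 5 + 1 = 6

6


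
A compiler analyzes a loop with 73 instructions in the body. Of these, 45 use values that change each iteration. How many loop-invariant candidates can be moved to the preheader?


Invariant candidates = total - loop-dependent
= 73 - 45 = 28

28


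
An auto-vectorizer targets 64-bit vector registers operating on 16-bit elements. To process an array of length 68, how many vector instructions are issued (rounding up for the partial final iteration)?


Width = 64 / 16 = 4 elements per vector op
Iterations = ceil(68 / 4) = 17

17


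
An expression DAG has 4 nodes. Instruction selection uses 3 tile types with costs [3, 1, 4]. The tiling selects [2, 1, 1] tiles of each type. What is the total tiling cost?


Total cost = sum(count_i * cost_i)
= 2*3 + 1*1 + 1*4
= 11

11


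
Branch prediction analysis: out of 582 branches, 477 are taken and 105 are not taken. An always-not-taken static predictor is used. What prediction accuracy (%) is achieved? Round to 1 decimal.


Predictor: always-not-taken
Correct predictions = 105
Accuracy = 105 / 582 * 100 = 18.0%

18.0


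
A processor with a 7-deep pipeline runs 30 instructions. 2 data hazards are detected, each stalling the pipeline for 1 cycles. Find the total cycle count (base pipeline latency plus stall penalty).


Base cycles = 7 + 30 - 1 = 36
Total stalls = 2 * 1 = 2
Total = 36 + 2 = 38

38


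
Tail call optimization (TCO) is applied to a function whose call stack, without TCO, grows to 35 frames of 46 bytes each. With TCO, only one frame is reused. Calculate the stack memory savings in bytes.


Without TCO: 35 * 46 = 1610 bytes
With TCO: reuse 1 frame = 46 bytes
Savings = 1610 - 46 = 1564

1564


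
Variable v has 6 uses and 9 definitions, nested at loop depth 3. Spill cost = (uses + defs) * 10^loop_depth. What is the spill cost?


uses + defs = 6 + 9 = 15
10^3 = 1000
Spill cost = 15 * 1000 = 15000

15000


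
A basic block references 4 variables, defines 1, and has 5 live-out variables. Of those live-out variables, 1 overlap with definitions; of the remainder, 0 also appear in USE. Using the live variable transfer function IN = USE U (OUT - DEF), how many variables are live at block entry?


OUT - DEF: 5 - 1 = 4
|IN| = |USE| + |OUT - DEF| - |USE ∩ (OUT - DEF)| = 4 + 4 - 0 = 8

8


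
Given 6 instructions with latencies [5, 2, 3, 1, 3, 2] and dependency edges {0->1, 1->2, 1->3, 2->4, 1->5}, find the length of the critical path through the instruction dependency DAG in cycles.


Compute longest path through dependency graph: dist(Ik) = max over predecessors of dist + latency(Ik).
dist(I0) = latency 5 = 5
dist(I1) = dist(I0) + 2 = 5 + 2 = 7
dist(I2) = dist(I1) + 3 = 7 + 3 = 10
dist(I3) = dist(I1) + 1 = 7 + 1 = 8
dist(I4) = dist(I2) + 3 = 10 + 3 = 13
dist(I5) = dist(I1) + 2 = 7 + 2 = 9
Critical path = max dist = 13

13


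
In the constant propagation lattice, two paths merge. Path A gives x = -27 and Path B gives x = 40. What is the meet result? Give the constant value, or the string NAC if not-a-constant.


Meet operation: if both paths give the same constant, result is that constant; if they differ, result is NAC (not-a-constant).
Path A: -27, Path B: 40 -> differ
Result: not-a-constant -> NAC

NAC


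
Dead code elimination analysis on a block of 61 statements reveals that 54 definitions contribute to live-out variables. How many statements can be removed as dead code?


Dead code = total statements - live definitions
= 61 - 54 = 7

7


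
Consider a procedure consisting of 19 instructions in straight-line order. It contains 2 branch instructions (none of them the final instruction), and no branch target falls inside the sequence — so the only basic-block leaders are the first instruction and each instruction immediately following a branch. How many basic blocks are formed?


With no in-sequence branch targets, the leaders are the first instruction plus the instruction after each branch.
Number of basic blocks = branches + 1
= 2 + 1 = 3

3


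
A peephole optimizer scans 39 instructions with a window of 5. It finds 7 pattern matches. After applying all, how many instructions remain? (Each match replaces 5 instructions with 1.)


Each match removes 4 instructions.
Total removed = 7 * 4 = 28
Remaining = 39 - 28 = 11

11


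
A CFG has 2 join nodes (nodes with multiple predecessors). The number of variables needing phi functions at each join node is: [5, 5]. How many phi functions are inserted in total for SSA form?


Total phi functions = sum of phi functions at each join node
= 5 + 5 = 10

10


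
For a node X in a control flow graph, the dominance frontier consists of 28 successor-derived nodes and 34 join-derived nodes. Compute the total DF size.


DF(X) = direct successor contributions + join point contributions
= 28 + 34 = 62

62


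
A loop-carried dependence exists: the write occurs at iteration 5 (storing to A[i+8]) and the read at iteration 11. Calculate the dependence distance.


Distance = read iteration - write iteration
= 11 - 5 = 6

6


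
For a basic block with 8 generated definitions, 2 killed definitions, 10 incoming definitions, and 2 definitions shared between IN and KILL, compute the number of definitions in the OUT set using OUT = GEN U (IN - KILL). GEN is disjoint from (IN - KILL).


IN - KILL: 10 - 2 = 8 surviving definitions
OUT = GEN + surviving = 8 + 8 = 16

16


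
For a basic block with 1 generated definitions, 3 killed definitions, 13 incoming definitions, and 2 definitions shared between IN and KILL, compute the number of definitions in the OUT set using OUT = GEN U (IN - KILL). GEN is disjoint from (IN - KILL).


IN - KILL: 13 - 2 = 11 surviving definitions
OUT = GEN + surviving = 1 + 11 = 12

12


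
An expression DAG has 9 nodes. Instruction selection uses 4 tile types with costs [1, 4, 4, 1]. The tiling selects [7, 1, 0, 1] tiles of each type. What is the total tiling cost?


Total cost = sum(count_i * cost_i)
= 7*1 + 1*4 + 0*4 + 1*1
= 12

12


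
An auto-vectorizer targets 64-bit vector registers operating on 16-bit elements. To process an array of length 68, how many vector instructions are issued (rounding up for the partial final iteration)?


Width = 64 / 16 = 4 elements per vector op
Iterations = ceil(68 / 4) = 17

17


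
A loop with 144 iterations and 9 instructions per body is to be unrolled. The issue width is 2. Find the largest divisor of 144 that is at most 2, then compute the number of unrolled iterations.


Largest divisor of 144 <= 2 is 2
New iterations = 144 / 2 = 72

72


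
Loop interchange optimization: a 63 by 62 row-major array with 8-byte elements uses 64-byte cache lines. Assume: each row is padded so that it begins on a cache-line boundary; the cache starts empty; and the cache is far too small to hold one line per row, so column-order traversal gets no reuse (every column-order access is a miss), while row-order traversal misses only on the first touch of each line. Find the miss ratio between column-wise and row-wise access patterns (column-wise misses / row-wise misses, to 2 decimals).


Each row occupies 62 * 8 = 496 bytes and starts on a line boundary, so it spans ceil(496 / 64) = 8 cache lines.
Row-major traversal misses (one per line touched): 63 * ceil(62 * 8 / 64) = 504
Column-major traversal misses (no reuse, every access misses): 63 * 62 = 3906
Ratio = 3906 / 504 = 7.75

7.75


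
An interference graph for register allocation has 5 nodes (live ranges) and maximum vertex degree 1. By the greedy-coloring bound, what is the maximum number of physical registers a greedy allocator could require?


Greedy coloring never needs more than (max_degree + 1) colors: when coloring a vertex, at most max_degree neighbors are already colored.
Upper bound = 1 + 1 = 2

2


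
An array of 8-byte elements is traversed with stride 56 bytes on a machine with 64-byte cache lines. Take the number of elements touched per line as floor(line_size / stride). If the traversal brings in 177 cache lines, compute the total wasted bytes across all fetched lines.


Elements per line = floor(64 / 56) = 1
Bytes used per line = 1 * 8 = 8
Wasted per line = 64 - 8 = 56
Total wasted = 56 * 177 = 9912

9912


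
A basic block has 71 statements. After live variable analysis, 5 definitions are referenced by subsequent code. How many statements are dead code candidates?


Dead code = total statements - live definitions
= 71 - 5 = 66

66


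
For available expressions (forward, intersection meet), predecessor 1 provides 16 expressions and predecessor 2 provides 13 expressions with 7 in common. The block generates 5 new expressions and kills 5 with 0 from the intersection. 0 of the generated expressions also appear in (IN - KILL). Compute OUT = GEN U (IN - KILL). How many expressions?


IN = intersection of predecessors = 7
IN - KILL = 7 - 0 = 7
|OUT| = |GEN| + |IN - KILL| - |GEN ∩ (IN - KILL)| = 5 + 7 - 0 = 12

12


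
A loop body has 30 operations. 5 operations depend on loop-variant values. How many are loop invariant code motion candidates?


Invariant candidates = total - loop-dependent
= 30 - 5 = 25

25


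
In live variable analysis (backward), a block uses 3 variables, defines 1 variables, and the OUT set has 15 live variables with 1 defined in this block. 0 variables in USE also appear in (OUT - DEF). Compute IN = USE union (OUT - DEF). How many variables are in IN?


OUT - DEF: 15 - 1 = 14
|IN| = |USE| + |OUT - DEF| - |USE ∩ (OUT - DEF)| = 3 + 14 - 0 = 17

17


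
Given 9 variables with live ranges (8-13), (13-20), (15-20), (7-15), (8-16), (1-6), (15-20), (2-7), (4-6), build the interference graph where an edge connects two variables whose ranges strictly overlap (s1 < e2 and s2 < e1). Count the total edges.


Check all pairs for overlapping intervals.
Two intervals (s1,e1) and (s2,e2) overlap if s1 < e2 and s2 < e1.
v0 (8-13) vs v1..v8: overlaps v3, v4 -> 2
v1 (13-20) vs v2..v8: overlaps v2, v3, v4, v6 -> 4
v2 (15-20) vs v3..v8: overlaps v4, v6 -> 2
v3 (7-15) vs v4..v8: overlaps v4 -> 1
v4 (8-16) vs v5..v8: overlaps v6 -> 1
v5 (1-6) vs v6..v8: overlaps v7, v8 -> 2
v6 (15-20) vs v7..v8: overlaps none -> 0
v7 (2-7) vs v8: overlaps v8 -> 1
Total overlapping pairs = 2 + 4 + 2 + 1 + 1 + 2 + 0 + 1 = 13

13


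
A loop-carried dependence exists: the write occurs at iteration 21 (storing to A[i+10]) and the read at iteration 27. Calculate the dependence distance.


Distance = read iteration - write iteration
= 27 - 21 = 6

6


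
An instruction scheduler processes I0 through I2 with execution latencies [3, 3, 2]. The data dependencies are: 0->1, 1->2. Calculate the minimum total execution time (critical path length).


Compute longest path through dependency graph: dist(Ik) = max over predecessors of dist + latency(Ik).
dist(I0) = latency 3 = 3
dist(I1) = dist(I0) + 3 = 3 + 3 = 6
dist(I2) = dist(I1) + 2 = 6 + 2 = 8
Critical path = max dist = 8

8


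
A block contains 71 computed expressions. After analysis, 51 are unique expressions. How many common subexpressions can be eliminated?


CSE count = total expressions - unique expressions
= 71 - 51 = 20

20


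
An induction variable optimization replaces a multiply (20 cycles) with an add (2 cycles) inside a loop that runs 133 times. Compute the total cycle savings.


Per-iteration saving = 20 - 2 = 18
Total saved = 133 * 18 = 2394

2394


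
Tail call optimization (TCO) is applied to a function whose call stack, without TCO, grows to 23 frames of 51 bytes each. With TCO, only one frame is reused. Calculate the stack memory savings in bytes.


Without TCO: 23 * 51 = 1173 bytes
With TCO: reuse 1 frame = 51 bytes
Savings = 1173 - 51 = 1122

1122


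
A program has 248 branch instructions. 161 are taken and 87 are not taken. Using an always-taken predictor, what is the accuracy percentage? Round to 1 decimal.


Predictor: always-taken
Correct predictions = 161
Accuracy = 161 / 248 * 100 = 64.9%

64.9


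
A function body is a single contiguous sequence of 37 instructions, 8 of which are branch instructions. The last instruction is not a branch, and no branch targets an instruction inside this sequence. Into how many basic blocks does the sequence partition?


With no in-sequence branch targets, the leaders are the first instruction plus the instruction after each branch.
Number of basic blocks = branches + 1
= 8 + 1 = 9

9


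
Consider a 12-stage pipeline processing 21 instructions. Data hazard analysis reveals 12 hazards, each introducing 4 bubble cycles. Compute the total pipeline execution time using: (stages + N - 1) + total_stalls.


Base cycles = 12 + 21 - 1 = 32
Total stalls = 12 * 4 = 48
Total = 32 + 48 = 80

80


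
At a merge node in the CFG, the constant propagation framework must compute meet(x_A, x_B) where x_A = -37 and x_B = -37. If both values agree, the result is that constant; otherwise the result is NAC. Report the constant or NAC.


Meet operation: if both paths give the same constant, result is that constant; if they differ, result is NAC (not-a-constant).
Path A: -37, Path B: -37 -> equal
Result: constant -> -37

-37
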